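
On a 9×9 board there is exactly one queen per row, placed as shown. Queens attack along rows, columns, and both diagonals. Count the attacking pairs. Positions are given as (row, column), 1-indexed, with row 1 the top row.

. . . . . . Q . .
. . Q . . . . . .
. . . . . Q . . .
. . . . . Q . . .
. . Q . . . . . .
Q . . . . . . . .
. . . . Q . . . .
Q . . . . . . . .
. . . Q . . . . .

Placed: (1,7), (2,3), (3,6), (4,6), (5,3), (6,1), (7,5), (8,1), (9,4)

7

Same column: (2,3)–(5,3) (column 3); (3,6)–(4,6) (column 6); (6,1)–(8,1) (column 1).
Same diagonal: (1,7)–(5,3) (|1−5| = |7−3| = 4); (3,6)–(8,1) (|3−8| = |6−1| = 5); (5,3)–(7,5) (|5−7| = |3−5| = 2); (6,1)–(9,4) (|6−9| = |1−4| = 3).
Total attacking pairs: 7.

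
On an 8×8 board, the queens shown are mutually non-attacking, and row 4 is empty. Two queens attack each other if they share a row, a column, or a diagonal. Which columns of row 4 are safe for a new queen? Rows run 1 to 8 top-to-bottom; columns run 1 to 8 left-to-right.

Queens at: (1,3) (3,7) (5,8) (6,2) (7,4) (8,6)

(1,3) attacks row 4 at column 3 and diagonals 6.
(3,7) attacks row 4 at column 7 and diagonals 6, 8.
(5,8) attacks row 4 at column 8 and diagonals 7.
(6,2) attacks row 4 at column 2 and diagonals 4.
(7,4) attacks row 4 at column 4 and diagonals 1, 7.
(8,6) attacks row 4 at column 6 and diagonals 2.
Attacked columns: {1, 2, 3, 4, 6, 7, 8}. Safe: {5}.

columns 5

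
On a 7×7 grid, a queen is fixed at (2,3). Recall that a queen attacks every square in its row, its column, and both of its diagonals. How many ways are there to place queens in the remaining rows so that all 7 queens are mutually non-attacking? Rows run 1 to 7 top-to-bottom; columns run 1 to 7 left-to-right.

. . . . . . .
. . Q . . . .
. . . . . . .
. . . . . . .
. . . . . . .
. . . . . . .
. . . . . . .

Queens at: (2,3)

6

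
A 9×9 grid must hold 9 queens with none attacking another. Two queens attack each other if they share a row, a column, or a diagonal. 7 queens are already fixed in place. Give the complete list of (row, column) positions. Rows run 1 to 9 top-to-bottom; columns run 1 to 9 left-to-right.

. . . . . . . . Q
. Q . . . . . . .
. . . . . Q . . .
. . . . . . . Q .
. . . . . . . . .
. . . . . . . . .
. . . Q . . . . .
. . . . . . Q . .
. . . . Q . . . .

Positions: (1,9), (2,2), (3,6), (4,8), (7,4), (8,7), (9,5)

(1,9) (2,2) (3,6) (4,8) (5,3) (6,1) (7,4) (8,7) (9,5)

Row 5: attacked by (1,9)→{5,9}; (2,2)→{2,5}; (3,6)→{4,6,8}; (4,8)→{7,8,9}; (7,4)→{2,4,6}; (8,7)→{4,7}; (9,5)→{1,5,9}. Safe: 3. Place at column 3.
Row 6: attacked by (1,9)→{4,9}; (2,2)→{2,6}; (3,6)→{3,6,9}; (4,8)→{6,8}; (5,3)→{2,3,4}; (7,4)→{3,4,5}; (8,7)→{5,7,9}; (9,5)→{2,5,8}. Safe: 1. Place at column 1.
Columns [9, 2, 6, 8, 3, 1, 4, 7, 5], r−c [-8, 0, -3, -4, 2, 5, 3, 1, 4], r+c [10, 4, 9, 12, 8, 7, 11, 15, 14] are all distinct, so no two queens attack.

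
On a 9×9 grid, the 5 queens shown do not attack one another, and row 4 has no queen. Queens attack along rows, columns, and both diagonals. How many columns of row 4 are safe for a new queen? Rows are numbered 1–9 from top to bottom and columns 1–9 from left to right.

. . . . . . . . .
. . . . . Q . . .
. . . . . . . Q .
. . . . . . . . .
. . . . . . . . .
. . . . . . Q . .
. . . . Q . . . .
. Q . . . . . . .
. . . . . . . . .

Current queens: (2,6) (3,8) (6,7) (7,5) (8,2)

(2,6) attacks row 4 at column 6 and diagonals 4, 8.
(3,8) attacks row 4 at column 8 and diagonals 7, 9.
(6,7) attacks row 4 at column 7 and diagonals 5, 9.
(7,5) attacks row 4 at column 5 and diagonals 2, 8.
(8,2) attacks row 4 at column 2 and diagonals 6.
Attacked columns: {2, 4, 5, 6, 7, 8, 9}. Safe: {1, 3}.

2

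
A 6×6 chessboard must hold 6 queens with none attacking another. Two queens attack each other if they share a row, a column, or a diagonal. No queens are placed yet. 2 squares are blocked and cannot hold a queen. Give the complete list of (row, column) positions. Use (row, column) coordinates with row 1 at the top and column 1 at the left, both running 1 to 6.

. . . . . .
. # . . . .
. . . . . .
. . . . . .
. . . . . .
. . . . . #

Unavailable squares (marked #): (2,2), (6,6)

Row 1: Safe: 1, 2, 3, 4, 5, 6. Place at column 2.
Row 2: attacked by (1,2)→{1,2,3}. Blocked: 2. Safe: 4, 5, 6. Place at column 4.
Row 3: attacked by (1,2)→{2,4}; (2,4)→{3,4,5}. Safe: 1, 6. Place at column 6.
Row 4: attacked by (1,2)→{2,5}; (2,4)→{2,4,6}; (3,6)→{5,6}. Safe: 1, 3. Place at column 1.
Row 5: attacked by (1,2)→{2,6}; (2,4)→{1,4}; (3,6)→{4,6}; (4,1)→{1,2}. Safe: 3, 5. Place at column 3.
Row 6: attacked by (1,2)→{2}; (2,4)→{4}; (3,6)→{3,6}; (4,1)→{1,3}; (5,3)→{2,3,4}. Blocked: 6. Safe: 5. Place at column 5.
Columns [2, 4, 6, 1, 3, 5], r−c [-1, -2, -3, 3, 2, 1], r+c [3, 6, 9, 5, 8, 11] are all distinct, so no two queens attack.

(1,2) (2,4) (3,6) (4,1) (5,3) (6,5)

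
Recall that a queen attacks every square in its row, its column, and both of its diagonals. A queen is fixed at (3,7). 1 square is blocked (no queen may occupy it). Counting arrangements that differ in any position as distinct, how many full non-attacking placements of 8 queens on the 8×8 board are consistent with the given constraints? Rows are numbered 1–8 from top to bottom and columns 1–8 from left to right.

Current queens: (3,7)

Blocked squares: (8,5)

Branch on row 1: col 1 → 0; col 2 → 2; col 3 → 2; col 4 → 2; col 6 → 5; col 8 → 0.
Sum: 0 + 2 + 2 + 2 + 5 + 0 = 11.

11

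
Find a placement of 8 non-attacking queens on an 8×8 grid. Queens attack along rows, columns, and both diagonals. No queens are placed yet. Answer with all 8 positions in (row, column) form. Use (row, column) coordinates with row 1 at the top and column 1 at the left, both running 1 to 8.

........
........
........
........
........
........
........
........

Row 1: Safe: 1, 2, 3, 4, 5, 6, 7, 8. Place at column 1.
Row 2: attacked by (1,1)→{1,2}. Safe: 3, 4, 5, 6, 7, 8. Place at column 5.
Row 3: attacked by (1,1)→{1,3}; (2,5)→{4,5,6}. Safe: 2, 7, 8. Place at column 8.
Row 4: attacked by (1,1)→{1,4}; (2,5)→{3,5,7}; (3,8)→{7,8}. Safe: 2, 6. Place at column 6.
Row 5: attacked by (1,1)→{1,5}; (2,5)→{2,5,8}; (3,8)→{6,8}; (4,6)→{5,6,7}. Safe: 3, 4. Place at column 3.
Row 6: attacked by (1,1)→{1,6}; (2,5)→{1,5}; (3,8)→{5,8}; (4,6)→{4,6,8}; (5,3)→{2,3,4}. Safe: 7. Place at column 7.
Row 7: attacked by (1,1)→{1,7}; (2,5)→{5}; (3,8)→{4,8}; (4,6)→{3,6}; (5,3)→{1,3,5}; (6,7)→{6,7,8}. Safe: 2. Place at column 2.
Row 8: attacked by (1,1)→{1,8}; (2,5)→{5}; (3,8)→{3,8}; (4,6)→{2,6}; (5,3)→{3,6}; (6,7)→{5,7}; (7,2)→{1,2,3}. Safe: 4. Place at column 4.
Columns [1, 5, 8, 6, 3, 7, 2, 4], r−c [0, -3, -5, -2, 2, -1, 5, 4], r+c [2, 7, 11, 10, 8, 13, 9, 12] are all distinct, so no two queens attack.

(1,1) (2,5) (3,8) (4,6) (5,3) (6,7) (7,2) (8,4)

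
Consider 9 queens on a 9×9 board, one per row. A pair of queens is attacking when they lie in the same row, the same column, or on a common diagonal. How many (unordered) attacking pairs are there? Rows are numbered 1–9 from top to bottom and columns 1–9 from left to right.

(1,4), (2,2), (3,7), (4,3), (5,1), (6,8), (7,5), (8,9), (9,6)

All columns are distinct and no two queens satisfy |Δrow| = |Δcol|, so no pair attacks.

0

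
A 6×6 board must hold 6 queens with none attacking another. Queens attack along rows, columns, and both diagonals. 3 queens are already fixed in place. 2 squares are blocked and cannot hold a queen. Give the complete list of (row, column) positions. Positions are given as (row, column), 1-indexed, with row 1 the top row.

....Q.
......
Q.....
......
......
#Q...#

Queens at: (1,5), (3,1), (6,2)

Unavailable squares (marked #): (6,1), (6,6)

(1,5) (2,3) (3,1) (4,6) (5,4) (6,2)

Row 2: attacked by (1,5)→{4,5,6}; (3,1)→{1,2}; (6,2)→{2,6}. Safe: 3. Place at column 3.
Row 4: attacked by (1,5)→{2,5}; (2,3)→{1,3,5}; (3,1)→{1,2}; (6,2)→{2,4}. Safe: 6. Place at column 6.
Row 5: attacked by (1,5)→{1,5}; (2,3)→{3,6}; (3,1)→{1,3}; (4,6)→{5,6}; (6,2)→{1,2,3}. Safe: 4. Place at column 4.
Columns [5, 3, 1, 6, 4, 2], r−c [-4, -1, 2, -2, 1, 4], r+c [6, 5, 4, 10, 9, 8] are all distinct, so no two queens attack.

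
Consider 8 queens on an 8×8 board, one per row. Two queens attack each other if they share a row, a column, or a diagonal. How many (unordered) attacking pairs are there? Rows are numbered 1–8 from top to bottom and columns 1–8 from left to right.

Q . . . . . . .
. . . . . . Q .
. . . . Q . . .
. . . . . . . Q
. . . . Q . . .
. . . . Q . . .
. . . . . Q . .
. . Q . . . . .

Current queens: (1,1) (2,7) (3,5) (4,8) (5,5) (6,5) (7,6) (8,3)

Same column: (3,5)–(5,5) (column 5); (3,5)–(6,5) (column 5); (5,5)–(6,5) (column 5).
Same diagonal: (1,1)–(5,5) (|1−5| = |1−5| = 4); (6,5)–(7,6) (|6−7| = |5−6| = 1); (6,5)–(8,3) (|6−8| = |5−3| = 2).
Total attacking pairs: 6.

6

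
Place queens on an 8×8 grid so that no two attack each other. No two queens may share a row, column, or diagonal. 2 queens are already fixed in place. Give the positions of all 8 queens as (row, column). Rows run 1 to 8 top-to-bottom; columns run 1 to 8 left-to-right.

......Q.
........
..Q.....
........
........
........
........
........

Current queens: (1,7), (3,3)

Row 2: attacked by (1,7)→{6,7,8}; (3,3)→{2,3,4}. Safe: 1, 5. Place at column 5.
Row 4: attacked by (1,7)→{4,7}; (2,5)→{3,5,7}; (3,3)→{2,3,4}. Safe: 1, 6, 8. Place at column 1.
Row 5: attacked by (1,7)→{3,7}; (2,5)→{2,5,8}; (3,3)→{1,3,5}; (4,1)→{1,2}. Safe: 4, 6. Place at column 6.
Row 6: attacked by (1,7)→{2,7}; (2,5)→{1,5}; (3,3)→{3,6}; (4,1)→{1,3}; (5,6)→{5,6,7}. Safe: 4, 8. Place at column 8.
Row 7: attacked by (1,7)→{1,7}; (2,5)→{5}; (3,3)→{3,7}; (4,1)→{1,4}; (5,6)→{4,6,8}; (6,8)→{7,8}. Safe: 2. Place at column 2.
Row 8: attacked by (1,7)→{7}; (2,5)→{5}; (3,3)→{3,8}; (4,1)→{1,5}; (5,6)→{3,6}; (6,8)→{6,8}; (7,2)→{1,2,3}. Safe: 4. Place at column 4.
Columns [7, 5, 3, 1, 6, 8, 2, 4], r−c [-6, -3, 0, 3, -1, -2, 5, 4], r+c [8, 7, 6, 5, 11, 14, 9, 12] are all distinct, so no two queens attack.

(1,7) (2,5) (3,3) (4,1) (5,6) (6,8) (7,2) (8,4)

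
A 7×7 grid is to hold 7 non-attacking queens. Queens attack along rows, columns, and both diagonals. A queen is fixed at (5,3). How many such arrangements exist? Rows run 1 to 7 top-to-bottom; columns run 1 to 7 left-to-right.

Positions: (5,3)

6

Branch on row 1: col 1 → 1; col 2 → 1; col 4 → 1; col 5 → 2; col 6 → 1.
Sum: 1 + 1 + 1 + 2 + 1 = 6.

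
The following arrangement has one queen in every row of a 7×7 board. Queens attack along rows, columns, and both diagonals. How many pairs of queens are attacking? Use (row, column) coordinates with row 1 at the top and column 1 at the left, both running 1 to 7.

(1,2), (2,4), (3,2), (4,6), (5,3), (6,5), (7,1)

Same column: (1,2)–(3,2) (column 2).
Same diagonal: (2,4)–(4,6) (|2−4| = |4−6| = 2); (3,2)–(6,5) (|3−6| = |2−5| = 3); (5,3)–(7,1) (|5−7| = |3−1| = 2).
Total attacking pairs: 4.

4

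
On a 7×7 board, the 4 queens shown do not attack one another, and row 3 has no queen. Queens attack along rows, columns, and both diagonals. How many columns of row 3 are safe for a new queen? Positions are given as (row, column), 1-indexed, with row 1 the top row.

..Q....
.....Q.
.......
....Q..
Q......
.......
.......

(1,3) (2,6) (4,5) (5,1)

(1,3) attacks row 3 at column 3 and diagonals 1, 5.
(2,6) attacks row 3 at column 6 and diagonals 5, 7.
(4,5) attacks row 3 at column 5 and diagonals 4, 6.
(5,1) attacks row 3 at column 1 and diagonals 3.
Attacked columns: {1, 3, 4, 5, 6, 7}. Safe: {2}.

1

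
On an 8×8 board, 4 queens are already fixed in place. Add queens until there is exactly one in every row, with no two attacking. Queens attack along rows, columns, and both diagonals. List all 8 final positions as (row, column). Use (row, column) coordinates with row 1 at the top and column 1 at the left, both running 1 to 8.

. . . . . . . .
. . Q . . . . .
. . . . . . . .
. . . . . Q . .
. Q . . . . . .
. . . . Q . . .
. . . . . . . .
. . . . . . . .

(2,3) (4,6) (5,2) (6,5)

Row 1: attacked by (2,3)→{2,3,4}; (4,6)→{3,6}; (5,2)→{2,6}; (6,5)→{5}. Safe: 1, 7, 8. Place at column 8.
Row 3: attacked by (1,8)→{6,8}; (2,3)→{2,3,4}; (4,6)→{5,6,7}; (5,2)→{2,4}; (6,5)→{2,5,8}. Safe: 1. Place at column 1.
Row 7: attacked by (1,8)→{2,8}; (2,3)→{3,8}; (3,1)→{1,5}; (4,6)→{3,6}; (5,2)→{2,4}; (6,5)→{4,5,6}. Safe: 7. Place at column 7.
Row 8: attacked by (1,8)→{1,8}; (2,3)→{3}; (3,1)→{1,6}; (4,6)→{2,6}; (5,2)→{2,5}; (6,5)→{3,5,7}; (7,7)→{6,7,8}. Safe: 4. Place at column 4.
Columns [8, 3, 1, 6, 2, 5, 7, 4], r−c [-7, -1, 2, -2, 3, 1, 0, 4], r+c [9, 5, 4, 10, 7, 11, 14, 12] are all distinct, so no two queens attack.

(1,8) (2,3) (3,1) (4,6) (5,2) (6,5) (7,7) (8,4)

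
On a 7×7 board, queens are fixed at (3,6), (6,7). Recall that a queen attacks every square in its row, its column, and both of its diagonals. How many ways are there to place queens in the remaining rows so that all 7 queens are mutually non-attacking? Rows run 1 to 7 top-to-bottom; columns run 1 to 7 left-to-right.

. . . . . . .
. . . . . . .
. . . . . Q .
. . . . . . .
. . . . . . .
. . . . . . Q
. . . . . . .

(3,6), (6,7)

3

Branch on row 1: col 1 → 0; col 3 → 2; col 5 → 1.
Sum: 0 + 2 + 1 = 3.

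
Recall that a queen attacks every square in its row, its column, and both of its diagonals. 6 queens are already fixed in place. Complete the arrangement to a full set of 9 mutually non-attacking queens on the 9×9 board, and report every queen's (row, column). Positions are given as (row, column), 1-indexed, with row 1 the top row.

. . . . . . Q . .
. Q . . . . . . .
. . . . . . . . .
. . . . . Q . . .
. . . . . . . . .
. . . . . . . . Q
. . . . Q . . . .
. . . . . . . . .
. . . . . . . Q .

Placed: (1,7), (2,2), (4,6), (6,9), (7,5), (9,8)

Row 3: attacked by (1,7)→{5,7,9}; (2,2)→{1,2,3}; (4,6)→{5,6,7}; (6,9)→{6,9}; (7,5)→{1,5,9}; (9,8)→{2,8}. Safe: 4. Place at column 4.
Row 5: attacked by (1,7)→{3,7}; (2,2)→{2,5}; (3,4)→{2,4,6}; (4,6)→{5,6,7}; (6,9)→{8,9}; (7,5)→{3,5,7}; (9,8)→{4,8}. Safe: 1. Place at column 1.
Row 8: attacked by (1,7)→{7}; (2,2)→{2,8}; (3,4)→{4,9}; (4,6)→{2,6}; (5,1)→{1,4}; (6,9)→{7,9}; (7,5)→{4,5,6}; (9,8)→{7,8,9}. Safe: 3. Place at column 3.
Columns [7, 2, 4, 6, 1, 9, 5, 3, 8], r−c [-6, 0, -1, -2, 4, -3, 2, 5, 1], r+c [8, 4, 7, 10, 6, 15, 12, 11, 17] are all distinct, so no two queens attack.

(1,7) (2,2) (3,4) (4,6) (5,1) (6,9) (7,5) (8,3) (9,8)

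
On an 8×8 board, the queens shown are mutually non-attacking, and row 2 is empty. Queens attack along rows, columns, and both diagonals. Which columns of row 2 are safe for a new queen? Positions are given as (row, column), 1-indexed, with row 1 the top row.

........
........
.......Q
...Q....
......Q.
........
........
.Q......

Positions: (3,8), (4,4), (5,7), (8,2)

columns 1, 3, 5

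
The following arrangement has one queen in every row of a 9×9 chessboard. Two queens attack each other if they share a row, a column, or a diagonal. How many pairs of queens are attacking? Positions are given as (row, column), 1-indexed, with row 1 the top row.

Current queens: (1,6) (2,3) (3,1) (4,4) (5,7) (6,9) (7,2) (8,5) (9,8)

0

All columns are distinct and no two queens satisfy |Δrow| = |Δcol|, so no pair attacks.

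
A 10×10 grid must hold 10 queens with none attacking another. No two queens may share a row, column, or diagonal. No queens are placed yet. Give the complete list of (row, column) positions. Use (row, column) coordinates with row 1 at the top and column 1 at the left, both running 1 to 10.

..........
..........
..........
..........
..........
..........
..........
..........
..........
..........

Row 1: Safe: 1, 2, 3, 4, 5, 6, 7, 8, 9, 10. Place at column 9.
Row 2: attacked by (1,9)→{8,9,10}. Safe: 1, 2, 3, 4, 5, 6, 7. Place at column 7.
Row 3: attacked by (1,9)→{7,9}; (2,7)→{6,7,8}. Safe: 1, 2, 3, 4, 5, 10. Place at column 2.
Row 4: attacked by (1,9)→{6,9}; (2,7)→{5,7,9}; (3,2)→{1,2,3}. Safe: 4, 8, 10. Place at column 4.
Row 5: attacked by (1,9)→{5,9}; (2,7)→{4,7,10}; (3,2)→{2,4}; (4,4)→{3,4,5}. Safe: 1, 6, 8. Place at column 6.
Row 6: attacked by (1,9)→{4,9}; (2,7)→{3,7}; (3,2)→{2,5}; (4,4)→{2,4,6}; (5,6)→{5,6,7}. Safe: 1, 8, 10. Place at column 1.
Row 7: attacked by (1,9)→{3,9}; (2,7)→{2,7}; (3,2)→{2,6}; (4,4)→{1,4,7}; (5,6)→{4,6,8}; (6,1)→{1,2}. Safe: 5, 10. Place at column 10.
Row 8: attacked by (1,9)→{2,9}; (2,7)→{1,7}; (3,2)→{2,7}; (4,4)→{4,8}; (5,6)→{3,6,9}; (6,1)→{1,3}; (7,10)→{9,10}. Safe: 5. Place at column 5.
Row 9: attacked by (1,9)→{1,9}; (2,7)→{7}; (3,2)→{2,8}; (4,4)→{4,9}; (5,6)→{2,6,10}; (6,1)→{1,4}; (7,10)→{8,10}; (8,5)→{4,5,6}. Safe: 3. Place at column 3.
Row 10: attacked by (1,9)→{9}; (2,7)→{7}; (3,2)→{2,9}; (4,4)→{4,10}; (5,6)→{1,6}; (6,1)→{1,5}; (7,10)→{7,10}; (8,5)→{3,5,7}; (9,3)→{2,3,4}. Safe: 8. Place at column 8.
Columns [9, 7, 2, 4, 6, 1, 10, 5, 3, 8], r−c [-8, -5, 1, 0, -1, 5, -3, 3, 6, 2], r+c [10, 9, 5, 8, 11, 7, 17, 13, 12, 18] are all distinct, so no two queens attack.

(1,9) (2,7) (3,2) (4,4) (5,6) (6,1) (7,10) (8,5) (9,3) (10,8)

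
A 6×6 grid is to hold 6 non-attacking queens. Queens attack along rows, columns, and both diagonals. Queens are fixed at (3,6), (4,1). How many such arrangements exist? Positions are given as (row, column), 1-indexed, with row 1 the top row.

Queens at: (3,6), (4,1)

1

Branch on row 1: col 2 → 1; col 3 → 0; col 5 → 0.
Sum: 1 + 0 + 0 = 1.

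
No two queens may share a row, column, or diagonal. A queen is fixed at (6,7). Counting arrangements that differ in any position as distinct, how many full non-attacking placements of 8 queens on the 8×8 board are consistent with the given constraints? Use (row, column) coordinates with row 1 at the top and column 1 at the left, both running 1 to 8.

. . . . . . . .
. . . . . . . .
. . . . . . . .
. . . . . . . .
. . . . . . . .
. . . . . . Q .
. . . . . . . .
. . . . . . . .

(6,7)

Branch on row 1: col 1 → 1; col 3 → 4; col 4 → 3; col 5 → 3; col 6 → 2; col 8 → 1.
Sum: 1 + 4 + 3 + 3 + 2 + 1 = 14.

14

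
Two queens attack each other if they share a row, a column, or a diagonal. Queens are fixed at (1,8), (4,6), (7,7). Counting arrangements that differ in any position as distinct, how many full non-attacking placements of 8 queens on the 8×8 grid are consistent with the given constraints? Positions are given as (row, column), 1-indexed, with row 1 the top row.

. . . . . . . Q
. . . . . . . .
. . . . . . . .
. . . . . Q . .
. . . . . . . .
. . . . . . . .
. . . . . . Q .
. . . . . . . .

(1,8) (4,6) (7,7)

1

Branch on row 2: col 1 → 0; col 3 → 1; col 5 → 0.
Sum: 0 + 1 + 0 = 1.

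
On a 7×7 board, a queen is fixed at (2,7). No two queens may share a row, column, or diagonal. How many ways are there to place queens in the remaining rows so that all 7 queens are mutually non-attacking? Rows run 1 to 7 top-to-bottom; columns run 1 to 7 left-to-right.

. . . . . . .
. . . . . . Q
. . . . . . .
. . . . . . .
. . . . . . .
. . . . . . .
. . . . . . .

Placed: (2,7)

7

Branch on row 1: col 1 → 0; col 2 → 1; col 3 → 2; col 4 → 2; col 5 → 2.
Sum: 0 + 1 + 2 + 2 + 2 = 7.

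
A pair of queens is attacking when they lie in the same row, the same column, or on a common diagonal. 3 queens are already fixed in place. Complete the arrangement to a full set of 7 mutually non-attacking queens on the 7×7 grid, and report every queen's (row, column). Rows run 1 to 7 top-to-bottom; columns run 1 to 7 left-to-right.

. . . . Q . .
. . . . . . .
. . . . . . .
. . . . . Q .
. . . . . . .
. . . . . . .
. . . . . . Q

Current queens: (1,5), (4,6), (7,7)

Row 2: attacked by (1,5)→{4,5,6}; (4,6)→{4,6}; (7,7)→{2,7}. Safe: 1, 3. Place at column 3.
Row 3: attacked by (1,5)→{3,5,7}; (2,3)→{2,3,4}; (4,6)→{5,6,7}; (7,7)→{3,7}. Safe: 1. Place at column 1.
Row 5: attacked by (1,5)→{1,5}; (2,3)→{3,6}; (3,1)→{1,3}; (4,6)→{5,6,7}; (7,7)→{5,7}. Safe: 2, 4. Place at column 4.
Row 6: attacked by (1,5)→{5}; (2,3)→{3,7}; (3,1)→{1,4}; (4,6)→{4,6}; (5,4)→{3,4,5}; (7,7)→{6,7}. Safe: 2. Place at column 2.
Columns [5, 3, 1, 6, 4, 2, 7], r−c [-4, -1, 2, -2, 1, 4, 0], r+c [6, 5, 4, 10, 9, 8, 14] are all distinct, so no two queens attack.

(1,5) (2,3) (3,1) (4,6) (5,4) (6,2) (7,7)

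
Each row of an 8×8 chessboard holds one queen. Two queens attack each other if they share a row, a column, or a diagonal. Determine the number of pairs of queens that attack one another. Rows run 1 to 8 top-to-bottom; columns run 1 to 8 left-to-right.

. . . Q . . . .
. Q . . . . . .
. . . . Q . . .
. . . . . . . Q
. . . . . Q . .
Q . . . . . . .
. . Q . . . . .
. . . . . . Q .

All columns are distinct and no two queens satisfy |Δrow| = |Δcol|, so no pair attacks.

0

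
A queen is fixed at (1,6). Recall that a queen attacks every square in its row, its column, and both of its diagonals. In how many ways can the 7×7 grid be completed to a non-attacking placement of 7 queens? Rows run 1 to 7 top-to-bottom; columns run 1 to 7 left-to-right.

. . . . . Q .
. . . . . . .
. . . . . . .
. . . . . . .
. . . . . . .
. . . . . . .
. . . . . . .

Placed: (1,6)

7

Branch on row 2: col 1 → 1; col 2 → 1; col 3 → 3; col 4 → 2.
Sum: 1 + 1 + 3 + 2 = 7.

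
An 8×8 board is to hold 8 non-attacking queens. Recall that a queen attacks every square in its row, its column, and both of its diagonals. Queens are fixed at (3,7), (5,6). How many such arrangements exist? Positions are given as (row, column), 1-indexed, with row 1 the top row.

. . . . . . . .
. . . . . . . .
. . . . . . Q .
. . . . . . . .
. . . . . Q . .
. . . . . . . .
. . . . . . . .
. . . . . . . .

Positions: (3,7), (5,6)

2

Branch on row 1: col 1 → 0; col 3 → 0; col 4 → 2; col 8 → 0.
Sum: 0 + 0 + 2 + 0 = 2.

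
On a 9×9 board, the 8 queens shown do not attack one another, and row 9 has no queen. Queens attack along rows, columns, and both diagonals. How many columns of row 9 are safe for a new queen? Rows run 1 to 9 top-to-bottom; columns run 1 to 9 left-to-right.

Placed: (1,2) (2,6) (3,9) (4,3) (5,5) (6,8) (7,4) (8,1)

1

(1,2) attacks row 9 at column 2.
(2,6) attacks row 9 at column 6.
(3,9) attacks row 9 at column 9 and diagonals 3.
(4,3) attacks row 9 at column 3 and diagonals 8.
(5,5) attacks row 9 at column 5 and diagonals 1, 9.
(6,8) attacks row 9 at column 8 and diagonals 5.
(7,4) attacks row 9 at column 4 and diagonals 2, 6.
(8,1) attacks row 9 at column 1 and diagonals 2.
Attacked columns: {1, 2, 3, 4, 5, 6, 8, 9}. Safe: {7}.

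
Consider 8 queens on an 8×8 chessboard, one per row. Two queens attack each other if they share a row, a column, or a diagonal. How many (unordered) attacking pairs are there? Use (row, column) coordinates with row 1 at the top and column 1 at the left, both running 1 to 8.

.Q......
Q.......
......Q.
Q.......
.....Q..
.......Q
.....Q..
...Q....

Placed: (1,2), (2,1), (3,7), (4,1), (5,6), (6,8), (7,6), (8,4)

5

Same column: (2,1)–(4,1) (column 1); (5,6)–(7,6) (column 6).
Same diagonal: (1,2)–(2,1) (|1−2| = |2−1| = 1); (1,2)–(5,6) (|1−5| = |2−6| = 4); (2,1)–(7,6) (|2−7| = |1−6| = 5).
Total attacking pairs: 5.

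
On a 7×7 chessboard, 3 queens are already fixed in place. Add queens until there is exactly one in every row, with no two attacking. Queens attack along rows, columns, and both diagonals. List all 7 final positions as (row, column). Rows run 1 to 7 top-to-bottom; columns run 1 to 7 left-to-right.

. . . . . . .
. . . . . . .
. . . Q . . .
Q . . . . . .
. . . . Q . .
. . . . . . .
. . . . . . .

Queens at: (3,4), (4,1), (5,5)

Row 1: attacked by (3,4)→{2,4,6}; (4,1)→{1,4}; (5,5)→{1,5}. Safe: 3, 7. Place at column 3.
Row 2: attacked by (1,3)→{2,3,4}; (3,4)→{3,4,5}; (4,1)→{1,3}; (5,5)→{2,5}. Safe: 6, 7. Place at column 7.
Row 6: attacked by (1,3)→{3}; (2,7)→{3,7}; (3,4)→{1,4,7}; (4,1)→{1,3}; (5,5)→{4,5,6}. Safe: 2. Place at column 2.
Row 7: attacked by (1,3)→{3}; (2,7)→{2,7}; (3,4)→{4}; (4,1)→{1,4}; (5,5)→{3,5,7}; (6,2)→{1,2,3}. Safe: 6. Place at column 6.
Columns [3, 7, 4, 1, 5, 2, 6], r−c [-2, -5, -1, 3, 0, 4, 1], r+c [4, 9, 7, 5, 10, 8, 13] are all distinct, so no two queens attack.

(1,3) (2,7) (3,4) (4,1) (5,5) (6,2) (7,6)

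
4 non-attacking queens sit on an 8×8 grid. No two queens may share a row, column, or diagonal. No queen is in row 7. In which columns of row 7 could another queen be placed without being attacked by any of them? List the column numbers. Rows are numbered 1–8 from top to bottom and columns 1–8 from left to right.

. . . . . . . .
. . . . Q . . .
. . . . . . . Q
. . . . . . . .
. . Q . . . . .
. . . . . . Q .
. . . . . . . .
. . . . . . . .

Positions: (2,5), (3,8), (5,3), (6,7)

(2,5) attacks row 7 at column 5.
(3,8) attacks row 7 at column 8 and diagonals 4.
(5,3) attacks row 7 at column 3 and diagonals 1, 5.
(6,7) attacks row 7 at column 7 and diagonals 6, 8.
Attacked columns: {1, 3, 4, 5, 6, 7, 8}. Safe: {2}.

columns 2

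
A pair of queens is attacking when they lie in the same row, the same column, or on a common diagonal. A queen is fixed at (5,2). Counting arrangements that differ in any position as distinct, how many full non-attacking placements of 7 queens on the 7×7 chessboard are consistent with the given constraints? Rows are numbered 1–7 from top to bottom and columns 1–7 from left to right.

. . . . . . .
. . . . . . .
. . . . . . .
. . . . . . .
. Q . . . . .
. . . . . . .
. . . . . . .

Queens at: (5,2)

6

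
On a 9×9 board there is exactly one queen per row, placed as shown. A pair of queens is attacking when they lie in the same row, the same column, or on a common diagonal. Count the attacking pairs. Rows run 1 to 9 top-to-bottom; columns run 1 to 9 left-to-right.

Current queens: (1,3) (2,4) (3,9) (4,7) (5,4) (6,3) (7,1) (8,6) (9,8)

Same column: (1,3)–(6,3) (column 3); (2,4)–(5,4) (column 4).
Same diagonal: (1,3)–(2,4) (|1−2| = |3−4| = 1); (5,4)–(6,3) (|5−6| = |4−3| = 1); (5,4)–(9,8) (|5−9| = |4−8| = 4).
Total attacking pairs: 5.

5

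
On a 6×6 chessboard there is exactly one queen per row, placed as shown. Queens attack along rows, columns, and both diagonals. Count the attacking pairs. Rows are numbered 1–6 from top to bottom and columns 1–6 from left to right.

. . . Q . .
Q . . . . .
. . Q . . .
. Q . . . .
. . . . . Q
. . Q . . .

2

Same column: (3,3)–(6,3) (column 3).
Same diagonal: (3,3)–(4,2) (|3−4| = |3−2| = 1).
Total attacking pairs: 2.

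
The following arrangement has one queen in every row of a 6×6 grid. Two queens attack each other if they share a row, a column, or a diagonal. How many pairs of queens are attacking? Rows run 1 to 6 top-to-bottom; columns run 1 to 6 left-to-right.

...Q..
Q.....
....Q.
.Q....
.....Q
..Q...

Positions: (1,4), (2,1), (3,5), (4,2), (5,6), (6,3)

All columns are distinct and no two queens satisfy |Δrow| = |Δcol|, so no pair attacks.

0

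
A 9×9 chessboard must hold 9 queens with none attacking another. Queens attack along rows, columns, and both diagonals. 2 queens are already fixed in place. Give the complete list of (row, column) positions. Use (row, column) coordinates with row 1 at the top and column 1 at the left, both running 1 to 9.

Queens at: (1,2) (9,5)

(1,2) (2,8) (3,6) (4,9) (5,3) (6,1) (7,4) (8,7) (9,5)

Row 2: attacked by (1,2)→{1,2,3}; (9,5)→{5}. Safe: 4, 6, 7, 8, 9. Place at column 8.
Row 3: attacked by (1,2)→{2,4}; (2,8)→{7,8,9}; (9,5)→{5}. Safe: 1, 3, 6. Place at column 6.
Row 4: attacked by (1,2)→{2,5}; (2,8)→{6,8}; (3,6)→{5,6,7}; (9,5)→{5}. Safe: 1, 3, 4, 9. Place at column 9.
Row 5: attacked by (1,2)→{2,6}; (2,8)→{5,8}; (3,6)→{4,6,8}; (4,9)→{8,9}; (9,5)→{1,5,9}. Safe: 3, 7. Place at column 3.
Row 6: attacked by (1,2)→{2,7}; (2,8)→{4,8}; (3,6)→{3,6,9}; (4,9)→{7,9}; (5,3)→{2,3,4}; (9,5)→{2,5,8}. Safe: 1. Place at column 1.
Row 7: attacked by (1,2)→{2,8}; (2,8)→{3,8}; (3,6)→{2,6}; (4,9)→{6,9}; (5,3)→{1,3,5}; (6,1)→{1,2}; (9,5)→{3,5,7}. Safe: 4. Place at column 4.
Row 8: attacked by (1,2)→{2,9}; (2,8)→{2,8}; (3,6)→{1,6}; (4,9)→{5,9}; (5,3)→{3,6}; (6,1)→{1,3}; (7,4)→{3,4,5}; (9,5)→{4,5,6}. Safe: 7. Place at column 7.
Columns [2, 8, 6, 9, 3, 1, 4, 7, 5], r−c [-1, -6, -3, -5, 2, 5, 3, 1, 4], r+c [3, 10, 9, 13, 8, 7, 11, 15, 14] are all distinct, so no two queens attack.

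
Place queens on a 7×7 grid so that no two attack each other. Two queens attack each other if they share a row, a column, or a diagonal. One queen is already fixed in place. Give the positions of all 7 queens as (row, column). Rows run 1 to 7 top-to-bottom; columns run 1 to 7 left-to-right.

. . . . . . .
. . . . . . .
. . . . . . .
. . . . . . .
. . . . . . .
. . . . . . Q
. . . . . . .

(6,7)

(1,6) (2,2) (3,5) (4,1) (5,4) (6,7) (7,3)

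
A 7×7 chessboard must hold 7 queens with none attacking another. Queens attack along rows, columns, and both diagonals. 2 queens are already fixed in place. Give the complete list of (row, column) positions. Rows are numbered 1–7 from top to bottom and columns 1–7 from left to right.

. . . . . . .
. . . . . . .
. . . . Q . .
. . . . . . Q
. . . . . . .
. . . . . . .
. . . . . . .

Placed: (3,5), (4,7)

(1,1) (2,3) (3,5) (4,7) (5,2) (6,4) (7,6)

Row 1: attacked by (3,5)→{3,5,7}; (4,7)→{4,7}. Safe: 1, 2, 6. Place at column 1.
Row 2: attacked by (1,1)→{1,2}; (3,5)→{4,5,6}; (4,7)→{5,7}. Safe: 3. Place at column 3.
Row 5: attacked by (1,1)→{1,5}; (2,3)→{3,6}; (3,5)→{3,5,7}; (4,7)→{6,7}. Safe: 2, 4. Place at column 2.
Row 6: attacked by (1,1)→{1,6}; (2,3)→{3,7}; (3,5)→{2,5}; (4,7)→{5,7}; (5,2)→{1,2,3}. Safe: 4. Place at column 4.
Row 7: attacked by (1,1)→{1,7}; (2,3)→{3}; (3,5)→{1,5}; (4,7)→{4,7}; (5,2)→{2,4}; (6,4)→{3,4,5}. Safe: 6. Place at column 6.
Columns [1, 3, 5, 7, 2, 4, 6], r−c [0, -1, -2, -3, 3, 2, 1], r+c [2, 5, 8, 11, 7, 10, 13] are all distinct, so no two queens attack.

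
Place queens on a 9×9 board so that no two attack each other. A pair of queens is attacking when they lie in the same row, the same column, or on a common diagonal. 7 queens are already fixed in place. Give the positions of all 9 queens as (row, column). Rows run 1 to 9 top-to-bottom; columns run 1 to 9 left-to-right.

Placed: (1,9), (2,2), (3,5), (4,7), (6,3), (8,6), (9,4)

(1,9) (2,2) (3,5) (4,7) (5,1) (6,3) (7,8) (8,6) (9,4)

Row 5: attacked by (1,9)→{5,9}; (2,2)→{2,5}; (3,5)→{3,5,7}; (4,7)→{6,7,8}; (6,3)→{2,3,4}; (8,6)→{3,6,9}; (9,4)→{4,8}. Safe: 1. Place at column 1.
Row 7: attacked by (1,9)→{3,9}; (2,2)→{2,7}; (3,5)→{1,5,9}; (4,7)→{4,7}; (5,1)→{1,3}; (6,3)→{2,3,4}; (8,6)→{5,6,7}; (9,4)→{2,4,6}. Safe: 8. Place at column 8.
Columns [9, 2, 5, 7, 1, 3, 8, 6, 4], r−c [-8, 0, -2, -3, 4, 3, -1, 2, 5], r+c [10, 4, 8, 11, 6, 9, 15, 14, 13] are all distinct, so no two queens attack.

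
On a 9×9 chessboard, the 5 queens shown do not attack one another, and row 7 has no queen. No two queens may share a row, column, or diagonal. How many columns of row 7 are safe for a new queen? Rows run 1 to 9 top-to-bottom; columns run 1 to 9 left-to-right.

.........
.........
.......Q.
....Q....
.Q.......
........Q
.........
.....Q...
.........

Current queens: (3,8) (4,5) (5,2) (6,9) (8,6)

(3,8) attacks row 7 at column 8 and diagonals 4.
(4,5) attacks row 7 at column 5 and diagonals 2, 8.
(5,2) attacks row 7 at column 2 and diagonals 4.
(6,9) attacks row 7 at column 9 and diagonals 8.
(8,6) attacks row 7 at column 6 and diagonals 5, 7.
Attacked columns: {2, 4, 5, 6, 7, 8, 9}. Safe: {1, 3}.

2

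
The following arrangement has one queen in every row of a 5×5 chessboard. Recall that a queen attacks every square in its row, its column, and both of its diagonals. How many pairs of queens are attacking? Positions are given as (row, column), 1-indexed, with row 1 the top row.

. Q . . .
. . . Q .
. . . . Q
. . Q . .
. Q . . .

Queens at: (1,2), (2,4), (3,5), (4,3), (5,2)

3

Same column: (1,2)–(5,2) (column 2).
Same diagonal: (2,4)–(3,5) (|2−3| = |4−5| = 1); (4,3)–(5,2) (|4−5| = |3−2| = 1).
Total attacking pairs: 3.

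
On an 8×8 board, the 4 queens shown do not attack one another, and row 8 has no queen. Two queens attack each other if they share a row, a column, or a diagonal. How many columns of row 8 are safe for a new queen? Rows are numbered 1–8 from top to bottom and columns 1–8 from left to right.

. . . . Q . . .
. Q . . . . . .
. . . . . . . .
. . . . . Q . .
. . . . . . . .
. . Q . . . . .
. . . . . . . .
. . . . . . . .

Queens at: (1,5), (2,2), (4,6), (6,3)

(1,5) attacks row 8 at column 5.
(2,2) attacks row 8 at column 2 and diagonals 8.
(4,6) attacks row 8 at column 6 and diagonals 2.
(6,3) attacks row 8 at column 3 and diagonals 1, 5.
Attacked columns: {1, 2, 3, 5, 6, 8}. Safe: {4, 7}.

2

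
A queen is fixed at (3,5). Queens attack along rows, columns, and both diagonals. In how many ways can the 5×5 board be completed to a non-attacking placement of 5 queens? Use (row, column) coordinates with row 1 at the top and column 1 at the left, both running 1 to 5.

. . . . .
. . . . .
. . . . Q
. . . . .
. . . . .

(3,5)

Branch on row 1: col 1 → 1; col 2 → 0; col 4 → 1.
Sum: 1 + 0 + 1 = 2.

2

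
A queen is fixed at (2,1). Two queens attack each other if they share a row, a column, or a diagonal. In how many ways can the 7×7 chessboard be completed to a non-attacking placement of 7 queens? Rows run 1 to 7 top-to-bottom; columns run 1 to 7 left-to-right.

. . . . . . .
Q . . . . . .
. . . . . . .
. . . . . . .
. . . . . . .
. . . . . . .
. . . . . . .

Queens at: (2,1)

7

Branch on row 1: col 3 → 2; col 4 → 2; col 5 → 2; col 6 → 1; col 7 → 0.
Sum: 2 + 2 + 2 + 1 + 0 = 7.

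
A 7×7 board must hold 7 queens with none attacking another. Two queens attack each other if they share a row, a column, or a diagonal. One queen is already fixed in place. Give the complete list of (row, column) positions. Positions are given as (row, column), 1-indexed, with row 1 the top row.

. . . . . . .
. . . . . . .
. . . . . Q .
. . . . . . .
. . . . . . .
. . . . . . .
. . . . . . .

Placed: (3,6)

Row 1: attacked by (3,6)→{4,6}. Safe: 1, 2, 3, 5, 7. Place at column 3.
Row 2: attacked by (1,3)→{2,3,4}; (3,6)→{5,6,7}. Safe: 1. Place at column 1.
Row 4: attacked by (1,3)→{3,6}; (2,1)→{1,3}; (3,6)→{5,6,7}. Safe: 2, 4. Place at column 4.
Row 5: attacked by (1,3)→{3,7}; (2,1)→{1,4}; (3,6)→{4,6}; (4,4)→{3,4,5}. Safe: 2. Place at column 2.
Row 6: attacked by (1,3)→{3}; (2,1)→{1,5}; (3,6)→{3,6}; (4,4)→{2,4,6}; (5,2)→{1,2,3}. Safe: 7. Place at column 7.
Row 7: attacked by (1,3)→{3}; (2,1)→{1,6}; (3,6)→{2,6}; (4,4)→{1,4,7}; (5,2)→{2,4}; (6,7)→{6,7}. Safe: 5. Place at column 5.
Columns [3, 1, 6, 4, 2, 7, 5], r−c [-2, 1, -3, 0, 3, -1, 2], r+c [4, 3, 9, 8, 7, 13, 12] are all distinct, so no two queens attack.

(1,3) (2,1) (3,6) (4,4) (5,2) (6,7) (7,5)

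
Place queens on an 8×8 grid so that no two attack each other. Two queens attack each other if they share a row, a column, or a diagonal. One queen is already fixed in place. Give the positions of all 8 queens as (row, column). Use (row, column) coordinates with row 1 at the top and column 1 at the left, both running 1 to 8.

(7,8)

Row 1: attacked by (7,8)→{2,8}. Safe: 1, 3, 4, 5, 6, 7. Place at column 6.
Row 2: attacked by (1,6)→{5,6,7}; (7,8)→{3,8}. Safe: 1, 2, 4. Place at column 2.
Row 3: attacked by (1,6)→{4,6,8}; (2,2)→{1,2,3}; (7,8)→{4,8}. Safe: 5, 7. Place at column 7.
Row 4: attacked by (1,6)→{3,6}; (2,2)→{2,4}; (3,7)→{6,7,8}; (7,8)→{5,8}. Safe: 1. Place at column 1.
Row 5: attacked by (1,6)→{2,6}; (2,2)→{2,5}; (3,7)→{5,7}; (4,1)→{1,2}; (7,8)→{6,8}. Safe: 3, 4. Place at column 3.
Row 6: attacked by (1,6)→{1,6}; (2,2)→{2,6}; (3,7)→{4,7}; (4,1)→{1,3}; (5,3)→{2,3,4}; (7,8)→{7,8}. Safe: 5. Place at column 5.
Row 8: attacked by (1,6)→{6}; (2,2)→{2,8}; (3,7)→{2,7}; (4,1)→{1,5}; (5,3)→{3,6}; (6,5)→{3,5,7}; (7,8)→{7,8}. Safe: 4. Place at column 4.
Columns [6, 2, 7, 1, 3, 5, 8, 4], r−c [-5, 0, -4, 3, 2, 1, -1, 4], r+c [7, 4, 10, 5, 8, 11, 15, 12] are all distinct, so no two queens attack.

(1,6) (2,2) (3,7) (4,1) (5,3) (6,5) (7,8) (8,4)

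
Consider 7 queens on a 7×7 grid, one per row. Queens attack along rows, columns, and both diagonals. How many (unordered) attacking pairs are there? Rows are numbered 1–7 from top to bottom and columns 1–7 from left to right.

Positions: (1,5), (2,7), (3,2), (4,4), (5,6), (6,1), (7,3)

0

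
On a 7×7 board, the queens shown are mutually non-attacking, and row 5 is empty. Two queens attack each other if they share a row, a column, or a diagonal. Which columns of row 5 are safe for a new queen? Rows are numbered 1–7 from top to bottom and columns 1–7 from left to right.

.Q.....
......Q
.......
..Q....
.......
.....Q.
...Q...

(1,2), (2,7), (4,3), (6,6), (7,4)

(1,2) attacks row 5 at column 2 and diagonals 6.
(2,7) attacks row 5 at column 7 and diagonals 4.
(4,3) attacks row 5 at column 3 and diagonals 2, 4.
(6,6) attacks row 5 at column 6 and diagonals 5, 7.
(7,4) attacks row 5 at column 4 and diagonals 2, 6.
Attacked columns: {2, 3, 4, 5, 6, 7}. Safe: {1}.

columns 1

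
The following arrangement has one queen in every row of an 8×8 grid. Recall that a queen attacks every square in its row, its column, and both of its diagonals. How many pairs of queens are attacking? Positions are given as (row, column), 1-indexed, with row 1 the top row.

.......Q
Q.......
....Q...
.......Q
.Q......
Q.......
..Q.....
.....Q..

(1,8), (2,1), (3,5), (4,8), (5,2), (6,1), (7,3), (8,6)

Same column: (1,8)–(4,8) (column 8); (2,1)–(6,1) (column 1).
Same diagonal: (5,2)–(6,1) (|5−6| = |2−1| = 1).
Total attacking pairs: 3.

3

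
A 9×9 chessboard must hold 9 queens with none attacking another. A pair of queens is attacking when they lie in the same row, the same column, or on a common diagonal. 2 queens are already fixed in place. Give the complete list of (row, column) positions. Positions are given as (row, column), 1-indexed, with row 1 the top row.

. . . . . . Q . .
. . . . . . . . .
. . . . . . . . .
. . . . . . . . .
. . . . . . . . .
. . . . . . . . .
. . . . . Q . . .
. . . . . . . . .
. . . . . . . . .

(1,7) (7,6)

(1,7) (2,9) (3,4) (4,2) (5,5) (6,8) (7,6) (8,1) (9,3)

Row 2: attacked by (1,7)→{6,7,8}; (7,6)→{1,6}. Safe: 2, 3, 4, 5, 9. Place at column 9.
Row 3: attacked by (1,7)→{5,7,9}; (2,9)→{8,9}; (7,6)→{2,6}. Safe: 1, 3, 4. Place at column 4.
Row 4: attacked by (1,7)→{4,7}; (2,9)→{7,9}; (3,4)→{3,4,5}; (7,6)→{3,6,9}. Safe: 1, 2, 8. Place at column 2.
Row 5: attacked by (1,7)→{3,7}; (2,9)→{6,9}; (3,4)→{2,4,6}; (4,2)→{1,2,3}; (7,6)→{4,6,8}. Safe: 5. Place at column 5.
Row 6: attacked by (1,7)→{2,7}; (2,9)→{5,9}; (3,4)→{1,4,7}; (4,2)→{2,4}; (5,5)→{4,5,6}; (7,6)→{5,6,7}. Safe: 3, 8. Place at column 8.
Row 8: attacked by (1,7)→{7}; (2,9)→{3,9}; (3,4)→{4,9}; (4,2)→{2,6}; (5,5)→{2,5,8}; (6,8)→{6,8}; (7,6)→{5,6,7}. Safe: 1. Place at column 1.
Row 9: attacked by (1,7)→{7}; (2,9)→{2,9}; (3,4)→{4}; (4,2)→{2,7}; (5,5)→{1,5,9}; (6,8)→{5,8}; (7,6)→{4,6,8}; (8,1)→{1,2}. Safe: 3. Place at column 3.
Columns [7, 9, 4, 2, 5, 8, 6, 1, 3], r−c [-6, -7, -1, 2, 0, -2, 1, 7, 6], r+c [8, 11, 7, 6, 10, 14, 13, 9, 12] are all distinct, so no two queens attack.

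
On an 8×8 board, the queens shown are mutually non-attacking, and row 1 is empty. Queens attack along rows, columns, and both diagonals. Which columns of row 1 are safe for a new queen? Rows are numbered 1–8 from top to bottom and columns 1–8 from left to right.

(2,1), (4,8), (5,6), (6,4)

(2,1) attacks row 1 at column 1 and diagonals 2.
(4,8) attacks row 1 at column 8 and diagonals 5.
(5,6) attacks row 1 at column 6 and diagonals 2.
(6,4) attacks row 1 at column 4.
Attacked columns: {1, 2, 4, 5, 6, 8}. Safe: {3, 7}.

columns 3, 7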